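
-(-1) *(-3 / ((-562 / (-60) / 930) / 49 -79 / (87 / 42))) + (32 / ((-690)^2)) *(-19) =13926735065948 / 179966329780275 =0.08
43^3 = 79507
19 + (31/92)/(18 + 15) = 19.01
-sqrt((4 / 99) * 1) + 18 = 18- 2 * sqrt(11) / 33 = 17.80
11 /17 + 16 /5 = 327 /85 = 3.85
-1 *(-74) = 74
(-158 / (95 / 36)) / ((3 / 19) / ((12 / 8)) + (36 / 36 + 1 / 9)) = -6399 / 130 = -49.22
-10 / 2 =-5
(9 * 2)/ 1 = 18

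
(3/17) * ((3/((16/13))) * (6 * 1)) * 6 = 1053/68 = 15.49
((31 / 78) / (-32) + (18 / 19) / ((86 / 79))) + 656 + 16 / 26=1340740433 / 2039232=657.47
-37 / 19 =-1.95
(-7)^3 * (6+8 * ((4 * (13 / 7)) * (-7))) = 140630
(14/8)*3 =21/4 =5.25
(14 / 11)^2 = 196 / 121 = 1.62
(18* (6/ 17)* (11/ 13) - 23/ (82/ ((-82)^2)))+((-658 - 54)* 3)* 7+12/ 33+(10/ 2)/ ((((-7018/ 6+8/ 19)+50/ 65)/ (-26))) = -35429309380836/ 2104859471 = -16832.15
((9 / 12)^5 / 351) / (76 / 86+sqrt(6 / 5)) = -36765 / 25785344+16641 * sqrt(30) / 51570688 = 0.00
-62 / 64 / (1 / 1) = -31 / 32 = -0.97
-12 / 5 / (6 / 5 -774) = 1 / 322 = 0.00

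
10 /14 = 5 /7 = 0.71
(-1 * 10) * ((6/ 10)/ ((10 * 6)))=-1/ 10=-0.10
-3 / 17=-0.18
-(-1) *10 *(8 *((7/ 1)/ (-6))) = -280/ 3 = -93.33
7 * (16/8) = 14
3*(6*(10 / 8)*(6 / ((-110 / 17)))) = -459 / 22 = -20.86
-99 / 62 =-1.60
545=545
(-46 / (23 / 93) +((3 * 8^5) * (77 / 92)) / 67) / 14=802863 / 10787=74.43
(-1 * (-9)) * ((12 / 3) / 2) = 18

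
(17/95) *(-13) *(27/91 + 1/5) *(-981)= 3769002/3325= 1133.53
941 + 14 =955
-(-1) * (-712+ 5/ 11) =-7827/ 11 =-711.55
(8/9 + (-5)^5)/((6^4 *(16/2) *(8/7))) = -196819/746496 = -0.26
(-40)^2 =1600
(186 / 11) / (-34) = -93 / 187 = -0.50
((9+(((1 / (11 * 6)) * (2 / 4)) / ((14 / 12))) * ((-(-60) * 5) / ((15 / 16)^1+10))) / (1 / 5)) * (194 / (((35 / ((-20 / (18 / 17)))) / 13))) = -706992260 / 11319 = -62460.66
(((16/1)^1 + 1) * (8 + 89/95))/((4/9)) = 129897/380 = 341.83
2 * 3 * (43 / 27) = 86 / 9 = 9.56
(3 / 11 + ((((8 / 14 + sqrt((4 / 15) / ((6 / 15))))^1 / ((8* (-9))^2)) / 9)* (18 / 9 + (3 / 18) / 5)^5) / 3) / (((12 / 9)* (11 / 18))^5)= 7601366709* sqrt(6) / 32983244800000 + 482374120301397 / 634927462400000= 0.76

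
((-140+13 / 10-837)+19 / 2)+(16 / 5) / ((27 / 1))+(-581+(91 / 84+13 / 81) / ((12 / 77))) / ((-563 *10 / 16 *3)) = -792566269 / 820854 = -965.54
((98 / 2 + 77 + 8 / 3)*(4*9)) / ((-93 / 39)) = -60216 / 31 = -1942.45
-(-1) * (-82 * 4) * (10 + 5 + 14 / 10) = -26896 / 5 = -5379.20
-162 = -162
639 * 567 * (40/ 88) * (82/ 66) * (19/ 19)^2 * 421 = 10423141155/ 121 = 86141662.44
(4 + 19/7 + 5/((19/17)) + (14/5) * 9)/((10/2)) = 24198/3325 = 7.28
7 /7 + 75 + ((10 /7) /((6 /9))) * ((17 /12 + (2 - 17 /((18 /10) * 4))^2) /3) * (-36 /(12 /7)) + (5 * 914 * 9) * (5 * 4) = 355386007 /432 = 822652.79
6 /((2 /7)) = 21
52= 52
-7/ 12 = -0.58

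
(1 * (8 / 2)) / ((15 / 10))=8 / 3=2.67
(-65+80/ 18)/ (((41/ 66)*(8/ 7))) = -41965/ 492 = -85.29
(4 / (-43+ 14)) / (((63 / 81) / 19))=-684 / 203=-3.37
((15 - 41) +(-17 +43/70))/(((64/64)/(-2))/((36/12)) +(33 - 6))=-387/245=-1.58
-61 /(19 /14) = -44.95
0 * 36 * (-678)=0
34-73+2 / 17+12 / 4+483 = 7601 / 17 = 447.12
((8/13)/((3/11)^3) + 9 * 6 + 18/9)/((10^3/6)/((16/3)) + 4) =121216/49491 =2.45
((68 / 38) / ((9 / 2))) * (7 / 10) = 238 / 855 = 0.28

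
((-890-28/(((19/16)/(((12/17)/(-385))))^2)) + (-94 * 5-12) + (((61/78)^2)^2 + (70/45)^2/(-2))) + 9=-111524166802937510161/81772424486953200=-1363.84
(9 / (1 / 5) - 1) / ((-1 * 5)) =-44 / 5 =-8.80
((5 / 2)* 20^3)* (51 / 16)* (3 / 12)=31875 / 2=15937.50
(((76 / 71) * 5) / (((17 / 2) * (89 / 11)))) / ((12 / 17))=2090 / 18957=0.11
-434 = -434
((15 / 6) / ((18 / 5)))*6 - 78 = -443 / 6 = -73.83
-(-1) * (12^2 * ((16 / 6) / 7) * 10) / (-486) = -640 / 567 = -1.13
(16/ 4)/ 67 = 4/ 67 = 0.06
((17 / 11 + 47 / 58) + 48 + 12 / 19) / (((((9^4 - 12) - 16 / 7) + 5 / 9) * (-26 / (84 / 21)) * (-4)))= 38938347 / 130001516216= 0.00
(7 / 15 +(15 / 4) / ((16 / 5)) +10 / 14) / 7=15811 / 47040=0.34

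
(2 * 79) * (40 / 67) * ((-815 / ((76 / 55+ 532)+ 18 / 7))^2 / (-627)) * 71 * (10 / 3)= -10040594477375000 / 121951232296137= -82.33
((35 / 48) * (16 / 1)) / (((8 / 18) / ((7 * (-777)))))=-571095 / 4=-142773.75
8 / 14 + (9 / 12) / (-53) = 827 / 1484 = 0.56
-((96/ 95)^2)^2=-1.04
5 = 5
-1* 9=-9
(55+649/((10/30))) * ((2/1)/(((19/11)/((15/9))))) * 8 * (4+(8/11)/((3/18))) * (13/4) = 47887840/57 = 840137.54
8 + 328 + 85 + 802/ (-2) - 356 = -336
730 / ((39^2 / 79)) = 57670 / 1521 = 37.92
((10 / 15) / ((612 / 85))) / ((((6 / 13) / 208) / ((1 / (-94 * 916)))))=-845 / 1743606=-0.00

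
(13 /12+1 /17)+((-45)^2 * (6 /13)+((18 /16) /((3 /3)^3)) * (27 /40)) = 936.52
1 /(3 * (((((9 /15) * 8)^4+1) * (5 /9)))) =375 /332401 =0.00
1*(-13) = -13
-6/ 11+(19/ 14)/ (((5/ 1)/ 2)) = -1/ 385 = -0.00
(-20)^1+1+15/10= -35/2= -17.50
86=86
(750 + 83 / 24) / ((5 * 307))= 18083 / 36840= 0.49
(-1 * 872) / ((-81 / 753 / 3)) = 218872 / 9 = 24319.11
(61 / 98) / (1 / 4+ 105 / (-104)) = -3172 / 3871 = -0.82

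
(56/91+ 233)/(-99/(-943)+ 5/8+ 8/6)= 68733384/607061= 113.22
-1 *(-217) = 217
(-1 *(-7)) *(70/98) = 5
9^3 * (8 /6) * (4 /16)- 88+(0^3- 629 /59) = 8516 /59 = 144.34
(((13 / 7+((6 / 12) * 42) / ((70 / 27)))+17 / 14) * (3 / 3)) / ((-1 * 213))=-391 / 7455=-0.05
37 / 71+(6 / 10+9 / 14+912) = 4541407 / 4970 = 913.76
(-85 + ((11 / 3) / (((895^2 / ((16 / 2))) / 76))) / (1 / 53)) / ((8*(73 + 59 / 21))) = -1427348377 / 10201854400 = -0.14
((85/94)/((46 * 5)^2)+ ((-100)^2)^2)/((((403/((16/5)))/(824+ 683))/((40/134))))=1198993312000204952/3356629315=357201585.13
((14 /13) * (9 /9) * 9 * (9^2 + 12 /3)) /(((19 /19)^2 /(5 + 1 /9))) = 54740 /13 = 4210.77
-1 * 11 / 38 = -11 / 38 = -0.29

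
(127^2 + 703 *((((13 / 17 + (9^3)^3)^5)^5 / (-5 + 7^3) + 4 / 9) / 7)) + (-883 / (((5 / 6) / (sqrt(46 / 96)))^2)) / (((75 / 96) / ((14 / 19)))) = 15048916414043521684217730000000000000000000000000000000000000000000000000000000000000000000000000000000000000000000000000000000000000000000000000000000000000000000000000000000000000000000000000000000000000000000000.00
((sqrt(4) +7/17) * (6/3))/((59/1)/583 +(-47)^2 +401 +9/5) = 119515/64716382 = 0.00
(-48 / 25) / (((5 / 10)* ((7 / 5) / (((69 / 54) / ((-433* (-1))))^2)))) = -4232 / 177177105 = -0.00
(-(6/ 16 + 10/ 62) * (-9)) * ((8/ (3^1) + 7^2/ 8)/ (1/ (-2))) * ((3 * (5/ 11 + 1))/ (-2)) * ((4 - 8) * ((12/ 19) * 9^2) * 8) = -103366368/ 341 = -303127.18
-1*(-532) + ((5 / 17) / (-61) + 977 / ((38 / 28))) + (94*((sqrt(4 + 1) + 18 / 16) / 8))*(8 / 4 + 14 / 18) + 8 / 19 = 1175*sqrt(5) / 36 + 812728081 / 630496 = 1362.01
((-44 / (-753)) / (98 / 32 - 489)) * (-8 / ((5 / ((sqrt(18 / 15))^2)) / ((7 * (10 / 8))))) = 19712 / 9757625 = 0.00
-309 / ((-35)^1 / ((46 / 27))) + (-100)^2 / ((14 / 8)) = 1804738 / 315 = 5729.33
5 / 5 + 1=2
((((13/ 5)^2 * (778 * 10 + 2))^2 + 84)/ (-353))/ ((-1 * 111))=576546872488/ 8163125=70628.21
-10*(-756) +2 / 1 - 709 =6853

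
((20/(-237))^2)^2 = 0.00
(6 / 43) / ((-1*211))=-6 / 9073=-0.00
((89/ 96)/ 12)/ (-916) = -89/ 1055232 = -0.00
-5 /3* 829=-4145 /3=-1381.67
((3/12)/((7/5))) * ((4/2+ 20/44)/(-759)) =-45/77924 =-0.00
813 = 813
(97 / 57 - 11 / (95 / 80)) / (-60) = 431 / 3420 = 0.13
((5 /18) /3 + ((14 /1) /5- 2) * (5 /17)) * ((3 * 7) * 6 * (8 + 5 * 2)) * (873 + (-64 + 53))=10897404 /17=641023.76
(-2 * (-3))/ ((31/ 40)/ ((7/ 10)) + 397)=168/ 11147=0.02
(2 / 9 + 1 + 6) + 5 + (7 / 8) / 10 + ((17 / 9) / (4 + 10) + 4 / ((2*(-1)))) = 5849 / 560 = 10.44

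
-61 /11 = -5.55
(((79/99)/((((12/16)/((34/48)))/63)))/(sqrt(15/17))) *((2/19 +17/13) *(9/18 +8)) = 607.06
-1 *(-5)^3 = 125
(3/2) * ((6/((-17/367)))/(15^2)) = -367/425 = -0.86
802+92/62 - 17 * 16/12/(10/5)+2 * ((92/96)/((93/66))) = 147593/186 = 793.51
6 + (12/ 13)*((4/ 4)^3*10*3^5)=2249.08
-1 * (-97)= 97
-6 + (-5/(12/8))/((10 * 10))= -6.03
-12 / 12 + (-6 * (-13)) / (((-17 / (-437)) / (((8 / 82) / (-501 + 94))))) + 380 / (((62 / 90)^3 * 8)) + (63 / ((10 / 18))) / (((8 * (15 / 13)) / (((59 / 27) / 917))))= 31849278588076163 / 221418324531800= 143.84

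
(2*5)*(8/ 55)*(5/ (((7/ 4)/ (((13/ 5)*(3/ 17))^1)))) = 2496/ 1309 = 1.91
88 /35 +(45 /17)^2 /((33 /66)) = 167182 /10115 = 16.53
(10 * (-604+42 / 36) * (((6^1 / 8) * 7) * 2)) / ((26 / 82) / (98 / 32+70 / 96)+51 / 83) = -3015619495 / 33258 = -90673.51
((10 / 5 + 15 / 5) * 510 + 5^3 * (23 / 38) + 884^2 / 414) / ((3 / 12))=71002178 / 3933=18052.93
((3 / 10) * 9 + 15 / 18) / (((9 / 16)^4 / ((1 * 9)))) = 317.64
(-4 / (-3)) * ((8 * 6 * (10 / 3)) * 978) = 208640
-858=-858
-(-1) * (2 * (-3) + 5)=-1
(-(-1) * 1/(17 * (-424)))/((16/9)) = -9/115328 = -0.00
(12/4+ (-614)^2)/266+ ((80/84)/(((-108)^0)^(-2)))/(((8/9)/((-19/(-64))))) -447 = 16523623/17024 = 970.61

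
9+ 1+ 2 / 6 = 31 / 3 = 10.33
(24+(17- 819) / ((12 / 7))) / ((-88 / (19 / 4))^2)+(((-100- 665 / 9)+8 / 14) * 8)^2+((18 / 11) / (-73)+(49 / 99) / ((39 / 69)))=1794432562981321127 / 933388904448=1922491.85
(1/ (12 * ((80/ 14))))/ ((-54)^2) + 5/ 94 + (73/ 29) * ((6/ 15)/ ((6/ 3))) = 1061946757/ 1907763840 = 0.56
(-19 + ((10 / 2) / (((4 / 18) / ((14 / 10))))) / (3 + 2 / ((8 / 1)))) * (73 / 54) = -12.58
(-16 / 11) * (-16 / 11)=256 / 121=2.12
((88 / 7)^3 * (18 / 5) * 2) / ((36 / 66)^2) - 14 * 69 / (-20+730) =5854360283 / 121765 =48079.17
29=29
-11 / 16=-0.69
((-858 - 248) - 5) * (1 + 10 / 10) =-2222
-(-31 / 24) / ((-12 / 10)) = -155 / 144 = -1.08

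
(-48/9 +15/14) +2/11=-4.08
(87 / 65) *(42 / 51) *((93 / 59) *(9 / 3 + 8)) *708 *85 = 14952168 / 13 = 1150166.77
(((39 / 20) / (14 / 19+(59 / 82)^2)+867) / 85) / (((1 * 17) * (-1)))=-232012582 / 385995625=-0.60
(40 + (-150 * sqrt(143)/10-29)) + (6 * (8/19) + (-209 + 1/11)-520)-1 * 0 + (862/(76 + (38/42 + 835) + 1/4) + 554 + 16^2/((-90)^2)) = -15 * sqrt(143)-5201638402429/32427922725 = -339.78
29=29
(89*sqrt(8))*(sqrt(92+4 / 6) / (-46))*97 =-17266*sqrt(417) / 69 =-5109.88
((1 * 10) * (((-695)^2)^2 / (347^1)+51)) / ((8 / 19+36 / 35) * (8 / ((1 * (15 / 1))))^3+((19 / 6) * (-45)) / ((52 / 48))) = -34036745739924768750 / 664759154251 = -51201620.20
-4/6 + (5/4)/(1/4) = 13/3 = 4.33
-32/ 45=-0.71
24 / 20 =6 / 5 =1.20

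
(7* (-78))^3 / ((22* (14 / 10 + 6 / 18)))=-46953270 / 11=-4268479.09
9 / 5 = 1.80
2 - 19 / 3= -13 / 3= -4.33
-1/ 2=-0.50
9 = 9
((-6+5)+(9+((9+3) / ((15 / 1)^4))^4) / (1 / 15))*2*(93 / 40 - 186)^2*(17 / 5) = 36930497764014692005857901 / 1201354980468750000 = 30740703.93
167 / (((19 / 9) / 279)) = 419337 / 19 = 22070.37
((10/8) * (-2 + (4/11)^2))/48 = -565/11616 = -0.05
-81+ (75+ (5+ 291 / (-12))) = -101 / 4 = -25.25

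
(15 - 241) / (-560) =113 / 280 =0.40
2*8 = 16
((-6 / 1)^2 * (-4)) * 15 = -2160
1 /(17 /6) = 0.35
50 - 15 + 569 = 604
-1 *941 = -941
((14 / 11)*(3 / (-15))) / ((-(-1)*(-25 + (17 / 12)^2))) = 288 / 26015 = 0.01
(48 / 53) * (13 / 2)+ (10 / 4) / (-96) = 59639 / 10176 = 5.86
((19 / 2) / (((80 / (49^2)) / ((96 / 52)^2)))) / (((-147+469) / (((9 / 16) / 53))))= 527877 / 16480880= 0.03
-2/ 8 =-1/ 4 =-0.25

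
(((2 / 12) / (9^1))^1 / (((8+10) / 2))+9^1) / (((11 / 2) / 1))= 4375 / 2673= 1.64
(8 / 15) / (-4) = -2 / 15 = -0.13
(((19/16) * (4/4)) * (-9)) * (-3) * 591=18948.94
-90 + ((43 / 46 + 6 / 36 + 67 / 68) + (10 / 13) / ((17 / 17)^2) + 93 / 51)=-85.32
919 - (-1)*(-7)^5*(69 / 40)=-1122923 / 40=-28073.08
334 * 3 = 1002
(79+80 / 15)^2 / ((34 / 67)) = 4288603 / 306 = 14015.04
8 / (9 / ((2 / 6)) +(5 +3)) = 8 / 35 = 0.23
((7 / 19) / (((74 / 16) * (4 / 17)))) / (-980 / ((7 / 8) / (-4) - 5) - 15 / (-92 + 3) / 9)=10612182 / 5886890365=0.00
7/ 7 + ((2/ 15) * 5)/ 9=29/ 27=1.07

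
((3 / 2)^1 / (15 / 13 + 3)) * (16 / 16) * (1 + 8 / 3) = 143 / 108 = 1.32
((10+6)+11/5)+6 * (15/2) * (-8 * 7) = -2501.80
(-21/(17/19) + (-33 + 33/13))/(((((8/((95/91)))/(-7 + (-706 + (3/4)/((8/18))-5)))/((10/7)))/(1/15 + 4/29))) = 13275677435/9009728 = 1473.48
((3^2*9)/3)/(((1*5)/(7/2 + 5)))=459/10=45.90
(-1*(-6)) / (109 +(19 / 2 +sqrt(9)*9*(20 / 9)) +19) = 12 / 395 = 0.03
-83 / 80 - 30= -2483 / 80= -31.04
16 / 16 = 1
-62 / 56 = -31 / 28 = -1.11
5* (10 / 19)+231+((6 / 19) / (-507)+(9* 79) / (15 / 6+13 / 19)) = 177527667 / 388531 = 456.92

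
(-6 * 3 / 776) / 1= -9 / 388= -0.02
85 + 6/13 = 1111/13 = 85.46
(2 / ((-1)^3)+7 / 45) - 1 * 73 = -3368 / 45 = -74.84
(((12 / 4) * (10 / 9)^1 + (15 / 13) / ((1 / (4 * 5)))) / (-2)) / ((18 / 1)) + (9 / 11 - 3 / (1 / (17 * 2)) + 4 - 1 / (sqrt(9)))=-758677 / 7722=-98.25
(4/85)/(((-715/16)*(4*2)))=-8/60775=-0.00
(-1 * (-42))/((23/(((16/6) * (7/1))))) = 784/23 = 34.09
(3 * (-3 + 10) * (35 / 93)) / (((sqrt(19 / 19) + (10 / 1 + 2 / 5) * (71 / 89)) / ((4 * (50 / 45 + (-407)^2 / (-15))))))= -6191336620 / 164889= -37548.51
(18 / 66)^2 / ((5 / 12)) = 108 / 605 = 0.18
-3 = -3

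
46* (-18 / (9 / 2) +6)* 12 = 1104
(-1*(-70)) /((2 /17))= 595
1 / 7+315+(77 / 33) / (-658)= 622085 / 1974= 315.14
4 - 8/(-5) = 28/5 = 5.60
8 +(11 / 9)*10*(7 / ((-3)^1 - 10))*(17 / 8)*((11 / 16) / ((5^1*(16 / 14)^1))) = 378439 / 59904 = 6.32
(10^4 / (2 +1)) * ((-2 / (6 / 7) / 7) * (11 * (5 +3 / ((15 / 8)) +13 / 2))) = -1441000 / 9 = -160111.11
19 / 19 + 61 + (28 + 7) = 97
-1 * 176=-176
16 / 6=8 / 3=2.67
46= 46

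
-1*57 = -57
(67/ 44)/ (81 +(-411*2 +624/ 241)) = -16147/ 7830108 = -0.00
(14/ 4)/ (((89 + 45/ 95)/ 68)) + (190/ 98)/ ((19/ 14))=1431/ 350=4.09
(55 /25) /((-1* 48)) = -11 /240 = -0.05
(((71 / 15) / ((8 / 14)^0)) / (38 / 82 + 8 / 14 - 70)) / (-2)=20377 / 593790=0.03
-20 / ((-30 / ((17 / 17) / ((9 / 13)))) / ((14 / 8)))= 91 / 54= 1.69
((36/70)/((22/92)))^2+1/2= 1519393/296450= 5.13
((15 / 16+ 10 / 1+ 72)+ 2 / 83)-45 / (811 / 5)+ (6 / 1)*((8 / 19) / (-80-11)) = 153918352303 / 1862146832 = 82.66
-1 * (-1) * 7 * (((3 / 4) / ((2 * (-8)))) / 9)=-7 / 192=-0.04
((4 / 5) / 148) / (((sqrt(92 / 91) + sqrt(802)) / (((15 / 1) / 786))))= 91 / (9694 * (2 * sqrt(2093) + 91 * sqrt(802)))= 0.00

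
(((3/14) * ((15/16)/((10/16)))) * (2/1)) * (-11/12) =-33/56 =-0.59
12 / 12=1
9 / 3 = 3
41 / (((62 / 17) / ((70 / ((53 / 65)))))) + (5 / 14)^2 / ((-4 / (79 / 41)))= 50966692275 / 52812592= 965.05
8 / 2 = 4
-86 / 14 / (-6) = 1.02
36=36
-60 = -60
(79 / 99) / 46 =79 / 4554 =0.02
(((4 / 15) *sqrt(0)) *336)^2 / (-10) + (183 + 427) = 610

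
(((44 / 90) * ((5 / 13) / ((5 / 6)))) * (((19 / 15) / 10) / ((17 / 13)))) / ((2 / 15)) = 209 / 1275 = 0.16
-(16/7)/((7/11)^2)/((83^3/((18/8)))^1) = -4356/196122941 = -0.00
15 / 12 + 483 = 1937 / 4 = 484.25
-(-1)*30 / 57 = 10 / 19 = 0.53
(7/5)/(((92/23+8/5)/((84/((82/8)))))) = 84/41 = 2.05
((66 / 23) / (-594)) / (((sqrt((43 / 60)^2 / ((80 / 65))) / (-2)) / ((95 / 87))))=15200 * sqrt(13) / 3355677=0.02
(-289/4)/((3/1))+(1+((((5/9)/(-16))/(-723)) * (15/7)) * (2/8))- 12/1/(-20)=-109236499/4858560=-22.48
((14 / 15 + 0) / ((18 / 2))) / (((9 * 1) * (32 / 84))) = 49 / 1620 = 0.03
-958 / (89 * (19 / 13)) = -12454 / 1691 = -7.36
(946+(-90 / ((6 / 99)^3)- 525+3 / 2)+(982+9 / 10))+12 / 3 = -8057637 / 20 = -402881.85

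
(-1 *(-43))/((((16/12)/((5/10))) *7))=129/56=2.30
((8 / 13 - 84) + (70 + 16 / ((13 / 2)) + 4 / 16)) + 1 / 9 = -4943 / 468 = -10.56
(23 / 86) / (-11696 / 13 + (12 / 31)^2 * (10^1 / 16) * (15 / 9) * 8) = -287339 / 965286016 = -0.00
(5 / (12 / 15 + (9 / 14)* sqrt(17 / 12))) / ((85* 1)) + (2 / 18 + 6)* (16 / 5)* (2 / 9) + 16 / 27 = 8539280 / 1472013 -2100* sqrt(51) / 18173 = 4.98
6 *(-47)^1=-282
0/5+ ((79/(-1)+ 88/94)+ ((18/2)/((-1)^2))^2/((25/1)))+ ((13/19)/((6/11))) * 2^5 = -2322926/66975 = -34.68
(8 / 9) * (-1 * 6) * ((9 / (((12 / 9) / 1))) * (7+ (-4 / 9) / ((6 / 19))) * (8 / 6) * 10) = -24160 / 9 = -2684.44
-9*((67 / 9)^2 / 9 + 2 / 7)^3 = -35549627253841 / 14765025303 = -2407.69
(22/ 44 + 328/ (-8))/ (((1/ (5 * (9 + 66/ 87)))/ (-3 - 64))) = 7679205/ 58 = 132400.09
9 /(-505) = -9 /505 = -0.02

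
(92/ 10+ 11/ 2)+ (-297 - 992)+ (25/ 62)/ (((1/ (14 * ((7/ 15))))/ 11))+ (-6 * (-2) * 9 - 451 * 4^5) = -430554029/ 930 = -462961.32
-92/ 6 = -46/ 3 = -15.33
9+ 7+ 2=18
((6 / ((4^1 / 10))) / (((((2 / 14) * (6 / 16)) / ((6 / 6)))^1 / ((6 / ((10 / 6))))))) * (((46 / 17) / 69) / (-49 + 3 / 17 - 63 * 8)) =-336 / 4699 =-0.07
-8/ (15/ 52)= -416/ 15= -27.73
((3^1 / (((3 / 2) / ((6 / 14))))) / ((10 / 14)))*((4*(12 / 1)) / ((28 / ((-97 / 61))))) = -6984 / 2135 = -3.27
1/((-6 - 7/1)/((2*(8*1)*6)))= -96/13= -7.38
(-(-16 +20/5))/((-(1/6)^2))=-432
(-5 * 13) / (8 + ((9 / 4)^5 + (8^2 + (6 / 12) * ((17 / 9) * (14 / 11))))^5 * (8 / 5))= -33459987768458510912716800 / 23062677355381059778662897142587287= -0.00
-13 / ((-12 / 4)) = 13 / 3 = 4.33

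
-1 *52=-52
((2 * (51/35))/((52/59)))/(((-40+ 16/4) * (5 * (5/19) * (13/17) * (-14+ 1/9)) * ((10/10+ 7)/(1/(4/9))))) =8747163/4732000000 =0.00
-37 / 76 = -0.49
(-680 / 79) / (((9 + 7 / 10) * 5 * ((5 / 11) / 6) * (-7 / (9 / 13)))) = 161568 / 697333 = 0.23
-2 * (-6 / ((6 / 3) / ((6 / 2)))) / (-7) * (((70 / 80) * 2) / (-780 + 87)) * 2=0.01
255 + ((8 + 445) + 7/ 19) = 13459/ 19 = 708.37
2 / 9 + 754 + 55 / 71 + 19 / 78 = 12547565 / 16614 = 755.24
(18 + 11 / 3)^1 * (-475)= -30875 / 3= -10291.67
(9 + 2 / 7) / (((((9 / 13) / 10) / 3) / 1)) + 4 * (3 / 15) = 42334 / 105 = 403.18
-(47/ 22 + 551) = -12169/ 22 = -553.14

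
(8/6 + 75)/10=229/30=7.63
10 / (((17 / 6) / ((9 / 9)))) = 60 / 17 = 3.53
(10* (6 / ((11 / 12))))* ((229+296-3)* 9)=3382560 / 11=307505.45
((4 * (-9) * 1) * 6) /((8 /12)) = -324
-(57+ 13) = -70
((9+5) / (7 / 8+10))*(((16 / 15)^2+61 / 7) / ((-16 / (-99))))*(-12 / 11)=-62068 / 725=-85.61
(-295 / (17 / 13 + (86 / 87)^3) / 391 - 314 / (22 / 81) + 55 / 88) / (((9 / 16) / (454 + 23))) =-7458825770042654 / 7610142089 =-980116.49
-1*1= -1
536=536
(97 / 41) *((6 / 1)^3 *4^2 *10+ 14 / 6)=10057639 / 123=81769.42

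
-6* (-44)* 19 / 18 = 836 / 3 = 278.67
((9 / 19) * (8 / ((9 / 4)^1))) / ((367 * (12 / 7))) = 56 / 20919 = 0.00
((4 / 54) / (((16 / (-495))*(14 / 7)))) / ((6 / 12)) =-55 / 24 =-2.29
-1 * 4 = -4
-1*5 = -5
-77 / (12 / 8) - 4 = -166 / 3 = -55.33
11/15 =0.73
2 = 2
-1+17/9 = 8/9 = 0.89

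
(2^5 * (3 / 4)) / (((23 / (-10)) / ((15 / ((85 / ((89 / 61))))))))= -2.69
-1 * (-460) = 460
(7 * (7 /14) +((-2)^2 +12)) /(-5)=-39 /10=-3.90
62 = 62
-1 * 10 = -10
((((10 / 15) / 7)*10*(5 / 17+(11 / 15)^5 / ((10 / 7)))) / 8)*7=57133819 / 154912500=0.37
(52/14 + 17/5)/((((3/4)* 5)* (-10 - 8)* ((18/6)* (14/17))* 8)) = -1411/264600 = -0.01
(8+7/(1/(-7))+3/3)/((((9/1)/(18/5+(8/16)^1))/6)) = -328/3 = -109.33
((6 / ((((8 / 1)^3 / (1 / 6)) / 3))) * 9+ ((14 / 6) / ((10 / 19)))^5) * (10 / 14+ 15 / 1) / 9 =7324605611543 / 2449440000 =2990.32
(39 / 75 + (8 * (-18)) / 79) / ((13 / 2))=-5146 / 25675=-0.20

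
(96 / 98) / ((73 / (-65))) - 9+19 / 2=-0.37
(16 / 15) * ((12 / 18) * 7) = 224 / 45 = 4.98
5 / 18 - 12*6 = -71.72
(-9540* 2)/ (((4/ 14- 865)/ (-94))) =-12554640/ 6053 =-2074.12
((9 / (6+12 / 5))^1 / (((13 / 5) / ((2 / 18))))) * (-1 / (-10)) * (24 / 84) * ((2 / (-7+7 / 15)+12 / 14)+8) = 2095 / 187278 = 0.01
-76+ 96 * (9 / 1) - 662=126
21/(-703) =-21/703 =-0.03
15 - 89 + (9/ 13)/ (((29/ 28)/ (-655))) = -192958/ 377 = -511.82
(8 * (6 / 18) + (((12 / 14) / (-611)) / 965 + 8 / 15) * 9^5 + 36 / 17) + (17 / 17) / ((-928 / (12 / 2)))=615262846364851 / 19533709104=31497.49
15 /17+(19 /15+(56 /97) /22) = 591856 /272085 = 2.18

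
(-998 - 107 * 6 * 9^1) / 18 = -3388 / 9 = -376.44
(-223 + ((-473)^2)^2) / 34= 25027332609 / 17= 1472196035.82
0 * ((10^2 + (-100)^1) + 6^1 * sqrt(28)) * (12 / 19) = 0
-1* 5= -5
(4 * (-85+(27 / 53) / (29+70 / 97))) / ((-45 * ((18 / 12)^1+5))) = 34627456 / 29795805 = 1.16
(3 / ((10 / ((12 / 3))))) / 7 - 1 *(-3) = 111 / 35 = 3.17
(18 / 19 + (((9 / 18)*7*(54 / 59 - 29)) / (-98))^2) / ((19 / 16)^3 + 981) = 0.00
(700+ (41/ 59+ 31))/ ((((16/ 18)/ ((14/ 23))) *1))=1359855/ 2714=501.05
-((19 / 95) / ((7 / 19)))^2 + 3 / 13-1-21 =-351368 / 15925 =-22.06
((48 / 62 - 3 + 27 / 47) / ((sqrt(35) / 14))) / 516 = -401 * sqrt(35) / 313255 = -0.01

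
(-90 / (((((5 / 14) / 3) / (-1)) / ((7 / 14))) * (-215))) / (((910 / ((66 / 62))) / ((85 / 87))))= -5049 / 2512705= -0.00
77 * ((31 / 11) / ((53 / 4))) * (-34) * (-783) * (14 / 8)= 40438818 / 53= 762996.57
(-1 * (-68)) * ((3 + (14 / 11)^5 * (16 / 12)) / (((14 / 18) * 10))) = 73455402 / 1127357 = 65.16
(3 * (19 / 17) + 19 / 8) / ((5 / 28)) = 5453 / 170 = 32.08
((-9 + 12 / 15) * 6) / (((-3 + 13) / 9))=-1107 / 25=-44.28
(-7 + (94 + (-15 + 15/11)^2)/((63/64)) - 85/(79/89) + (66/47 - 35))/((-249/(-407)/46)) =7131585205034/640704141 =11130.86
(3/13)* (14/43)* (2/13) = 0.01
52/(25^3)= 52/15625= 0.00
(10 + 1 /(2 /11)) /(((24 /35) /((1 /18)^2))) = 1085 /15552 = 0.07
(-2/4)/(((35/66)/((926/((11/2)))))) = -5556/35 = -158.74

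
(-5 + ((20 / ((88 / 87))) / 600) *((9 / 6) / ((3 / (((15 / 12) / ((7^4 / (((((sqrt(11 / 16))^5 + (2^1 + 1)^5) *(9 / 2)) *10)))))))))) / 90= -3317185 / 60850944 + 319 *sqrt(11) / 629407744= -0.05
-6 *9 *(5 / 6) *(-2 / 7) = 90 / 7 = 12.86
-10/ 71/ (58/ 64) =-320/ 2059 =-0.16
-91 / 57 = -1.60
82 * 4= 328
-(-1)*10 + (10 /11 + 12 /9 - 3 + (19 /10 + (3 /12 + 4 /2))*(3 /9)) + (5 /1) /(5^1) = 7673 /660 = 11.63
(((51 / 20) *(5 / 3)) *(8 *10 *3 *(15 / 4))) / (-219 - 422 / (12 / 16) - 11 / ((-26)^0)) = -4.83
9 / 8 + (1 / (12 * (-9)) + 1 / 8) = 67 / 54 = 1.24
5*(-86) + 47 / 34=-14573 / 34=-428.62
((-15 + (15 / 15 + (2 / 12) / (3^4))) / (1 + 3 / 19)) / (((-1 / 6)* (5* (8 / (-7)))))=-904799 / 71280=-12.69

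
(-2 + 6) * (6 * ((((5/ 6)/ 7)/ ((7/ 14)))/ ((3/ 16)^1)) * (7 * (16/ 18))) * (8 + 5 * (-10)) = -71680/ 9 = -7964.44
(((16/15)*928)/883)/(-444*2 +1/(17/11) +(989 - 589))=-252416/109734825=-0.00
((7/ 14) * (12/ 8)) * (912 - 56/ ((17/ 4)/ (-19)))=14820/ 17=871.76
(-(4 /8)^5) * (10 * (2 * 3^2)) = -45 /8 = -5.62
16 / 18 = 8 / 9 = 0.89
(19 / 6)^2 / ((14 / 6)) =361 / 84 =4.30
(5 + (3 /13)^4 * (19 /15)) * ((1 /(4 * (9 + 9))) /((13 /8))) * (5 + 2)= 5001766 /16708185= 0.30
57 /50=1.14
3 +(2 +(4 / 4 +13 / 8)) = 61 / 8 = 7.62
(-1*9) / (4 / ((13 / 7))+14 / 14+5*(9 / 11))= -1287 / 1036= -1.24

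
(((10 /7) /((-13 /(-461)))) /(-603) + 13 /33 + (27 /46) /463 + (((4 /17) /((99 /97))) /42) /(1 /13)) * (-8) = -91205086204 /29801471427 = -3.06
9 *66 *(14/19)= 437.68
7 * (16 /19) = 112 /19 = 5.89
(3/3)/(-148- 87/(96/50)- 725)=-16/14693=-0.00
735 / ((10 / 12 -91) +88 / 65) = -286650 / 34637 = -8.28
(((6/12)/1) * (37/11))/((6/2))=37/66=0.56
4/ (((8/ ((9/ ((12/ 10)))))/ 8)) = 30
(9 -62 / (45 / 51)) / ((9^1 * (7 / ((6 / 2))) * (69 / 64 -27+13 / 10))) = 58816 / 496377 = 0.12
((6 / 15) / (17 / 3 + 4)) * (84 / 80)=63 / 1450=0.04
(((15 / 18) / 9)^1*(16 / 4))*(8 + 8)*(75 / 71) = 4000 / 639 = 6.26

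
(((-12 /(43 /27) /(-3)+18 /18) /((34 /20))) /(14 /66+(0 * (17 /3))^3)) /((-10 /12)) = -59796 /5117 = -11.69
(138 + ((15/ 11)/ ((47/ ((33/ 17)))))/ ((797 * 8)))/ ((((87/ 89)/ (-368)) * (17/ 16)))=-529325443744/ 10825651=-48895.48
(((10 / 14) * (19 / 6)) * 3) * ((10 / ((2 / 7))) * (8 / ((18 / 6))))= 1900 / 3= 633.33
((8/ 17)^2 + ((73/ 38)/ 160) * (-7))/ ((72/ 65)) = 3138733/ 25302528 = 0.12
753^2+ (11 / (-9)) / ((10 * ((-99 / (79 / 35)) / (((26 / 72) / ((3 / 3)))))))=578689386427 / 1020600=567009.00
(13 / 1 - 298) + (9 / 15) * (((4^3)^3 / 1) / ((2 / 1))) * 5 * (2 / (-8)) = -98589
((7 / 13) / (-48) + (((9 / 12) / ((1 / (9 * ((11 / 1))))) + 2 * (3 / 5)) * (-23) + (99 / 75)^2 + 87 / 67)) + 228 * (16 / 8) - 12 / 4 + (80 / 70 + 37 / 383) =-89535353080553 / 70054530000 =-1278.08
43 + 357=400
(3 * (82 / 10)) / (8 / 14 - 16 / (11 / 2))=-3157 / 300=-10.52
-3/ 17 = -0.18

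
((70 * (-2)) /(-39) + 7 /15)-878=-170419 /195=-873.94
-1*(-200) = 200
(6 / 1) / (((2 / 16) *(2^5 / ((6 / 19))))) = 9 / 19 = 0.47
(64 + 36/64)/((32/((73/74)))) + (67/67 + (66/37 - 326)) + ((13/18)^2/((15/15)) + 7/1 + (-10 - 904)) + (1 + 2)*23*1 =-3555980063/3068928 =-1158.70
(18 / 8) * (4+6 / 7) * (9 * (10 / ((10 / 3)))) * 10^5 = 206550000 / 7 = 29507142.86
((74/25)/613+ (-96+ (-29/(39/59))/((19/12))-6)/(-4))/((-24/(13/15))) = -27280859/23294000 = -1.17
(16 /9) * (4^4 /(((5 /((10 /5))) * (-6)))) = -4096 /135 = -30.34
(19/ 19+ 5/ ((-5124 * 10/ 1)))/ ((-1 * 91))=-10247/ 932568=-0.01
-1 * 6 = -6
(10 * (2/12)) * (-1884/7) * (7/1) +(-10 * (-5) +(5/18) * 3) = -18535/6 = -3089.17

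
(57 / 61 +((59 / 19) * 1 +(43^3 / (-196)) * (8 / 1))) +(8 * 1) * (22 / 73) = -13426954768 / 4145743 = -3238.73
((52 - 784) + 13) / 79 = -719 / 79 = -9.10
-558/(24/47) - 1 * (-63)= -4119/4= -1029.75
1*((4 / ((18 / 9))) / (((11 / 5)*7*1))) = 10 / 77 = 0.13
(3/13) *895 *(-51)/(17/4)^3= -515520/3757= -137.22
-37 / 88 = -0.42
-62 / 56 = -31 / 28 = -1.11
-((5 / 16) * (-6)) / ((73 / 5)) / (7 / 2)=75 / 2044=0.04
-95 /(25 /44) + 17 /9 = -7439 /45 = -165.31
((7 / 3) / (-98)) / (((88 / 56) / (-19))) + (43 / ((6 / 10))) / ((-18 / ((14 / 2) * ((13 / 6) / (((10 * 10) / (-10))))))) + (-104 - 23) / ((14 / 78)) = -34989319 / 49896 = -701.24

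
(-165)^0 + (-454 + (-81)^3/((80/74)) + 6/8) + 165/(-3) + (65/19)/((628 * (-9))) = -528445797779/1073880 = -492090.18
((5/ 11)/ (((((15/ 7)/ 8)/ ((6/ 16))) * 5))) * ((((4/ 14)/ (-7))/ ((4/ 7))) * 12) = -6/ 55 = -0.11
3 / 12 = 1 / 4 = 0.25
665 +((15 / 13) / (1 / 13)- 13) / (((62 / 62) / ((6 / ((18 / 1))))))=1997 / 3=665.67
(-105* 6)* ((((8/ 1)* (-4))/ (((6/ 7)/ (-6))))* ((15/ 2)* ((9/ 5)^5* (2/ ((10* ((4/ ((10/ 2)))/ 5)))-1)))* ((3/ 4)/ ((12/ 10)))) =-3124873.08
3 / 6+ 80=161 / 2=80.50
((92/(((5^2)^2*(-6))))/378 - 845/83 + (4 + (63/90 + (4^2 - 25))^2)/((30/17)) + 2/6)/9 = 7401960883/2117745000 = 3.50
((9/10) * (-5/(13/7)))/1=-63/26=-2.42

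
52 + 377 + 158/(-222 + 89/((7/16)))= 27332/65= 420.49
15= 15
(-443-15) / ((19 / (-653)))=299074 / 19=15740.74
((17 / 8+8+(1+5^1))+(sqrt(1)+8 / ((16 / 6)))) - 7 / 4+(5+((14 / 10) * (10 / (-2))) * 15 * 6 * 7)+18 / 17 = -596437 / 136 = -4385.57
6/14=3/7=0.43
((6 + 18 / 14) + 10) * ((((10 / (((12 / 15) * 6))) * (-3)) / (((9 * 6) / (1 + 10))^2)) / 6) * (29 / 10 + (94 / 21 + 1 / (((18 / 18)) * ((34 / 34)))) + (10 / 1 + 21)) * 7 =-605332145 / 2939328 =-205.94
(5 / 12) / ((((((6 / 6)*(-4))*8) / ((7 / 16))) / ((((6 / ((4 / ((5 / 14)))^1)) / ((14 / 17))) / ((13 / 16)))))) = -425 / 93184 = -0.00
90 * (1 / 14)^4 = 45 / 19208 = 0.00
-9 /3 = -3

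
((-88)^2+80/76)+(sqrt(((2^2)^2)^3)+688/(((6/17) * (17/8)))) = 497404/57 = 8726.39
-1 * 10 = -10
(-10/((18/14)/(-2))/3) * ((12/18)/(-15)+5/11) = 5684/2673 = 2.13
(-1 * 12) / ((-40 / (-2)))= -3 / 5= -0.60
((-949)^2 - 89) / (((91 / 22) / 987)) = 2793388224 / 13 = 214876017.23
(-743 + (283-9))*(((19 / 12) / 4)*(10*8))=-44555 / 3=-14851.67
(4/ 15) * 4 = 16/ 15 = 1.07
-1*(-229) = 229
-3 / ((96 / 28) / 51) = -357 / 8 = -44.62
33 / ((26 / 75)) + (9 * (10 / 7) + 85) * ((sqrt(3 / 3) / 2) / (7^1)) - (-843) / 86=111.98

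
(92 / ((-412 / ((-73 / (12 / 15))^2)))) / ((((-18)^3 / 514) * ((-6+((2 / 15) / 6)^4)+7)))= 4429647984375 / 27031326592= 163.87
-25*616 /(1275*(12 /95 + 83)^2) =-5559400 /3180493059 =-0.00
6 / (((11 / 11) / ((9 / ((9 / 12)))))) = 72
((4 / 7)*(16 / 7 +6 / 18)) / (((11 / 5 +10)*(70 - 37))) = 100 / 26901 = 0.00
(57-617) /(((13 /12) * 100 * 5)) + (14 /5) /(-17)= -6622 /5525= -1.20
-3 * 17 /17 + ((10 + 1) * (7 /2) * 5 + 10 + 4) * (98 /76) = 20009 /76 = 263.28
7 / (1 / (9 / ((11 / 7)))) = 441 / 11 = 40.09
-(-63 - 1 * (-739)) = -676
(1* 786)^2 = 617796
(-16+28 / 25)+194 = 4478 / 25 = 179.12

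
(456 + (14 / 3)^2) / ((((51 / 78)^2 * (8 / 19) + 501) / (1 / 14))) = 6903650 / 101385207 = 0.07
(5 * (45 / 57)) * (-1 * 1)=-75 / 19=-3.95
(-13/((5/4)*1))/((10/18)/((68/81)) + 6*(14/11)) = -38896/31035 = -1.25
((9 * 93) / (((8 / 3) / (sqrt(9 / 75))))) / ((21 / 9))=7533 * sqrt(3) / 280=46.60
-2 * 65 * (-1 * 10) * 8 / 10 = 1040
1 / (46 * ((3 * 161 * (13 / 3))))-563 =-54204513 / 96278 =-563.00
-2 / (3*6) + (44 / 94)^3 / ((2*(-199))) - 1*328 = -61011322397 / 185946993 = -328.11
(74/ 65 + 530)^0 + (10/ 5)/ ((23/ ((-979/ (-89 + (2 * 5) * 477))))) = 105705/ 107663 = 0.98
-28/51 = -0.55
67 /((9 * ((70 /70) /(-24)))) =-536 /3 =-178.67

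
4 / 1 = 4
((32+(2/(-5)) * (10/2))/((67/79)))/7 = 2370/469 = 5.05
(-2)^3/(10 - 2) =-1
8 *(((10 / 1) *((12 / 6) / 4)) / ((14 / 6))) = 120 / 7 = 17.14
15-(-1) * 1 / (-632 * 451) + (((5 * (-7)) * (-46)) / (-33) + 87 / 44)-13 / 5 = -147121873 / 4275480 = -34.41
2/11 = 0.18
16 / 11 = 1.45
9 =9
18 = 18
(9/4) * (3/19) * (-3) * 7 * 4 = -567/19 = -29.84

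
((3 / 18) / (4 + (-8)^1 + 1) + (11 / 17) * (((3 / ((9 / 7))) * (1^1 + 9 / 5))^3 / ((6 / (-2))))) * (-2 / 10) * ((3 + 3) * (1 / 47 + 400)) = 43295254061 / 1498125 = 28899.63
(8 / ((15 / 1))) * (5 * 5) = 13.33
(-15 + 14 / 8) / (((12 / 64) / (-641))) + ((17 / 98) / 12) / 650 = 11541760539 / 254800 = 45297.33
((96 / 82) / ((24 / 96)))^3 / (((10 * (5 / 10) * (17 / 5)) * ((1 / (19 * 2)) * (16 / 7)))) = 117669888 / 1171657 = 100.43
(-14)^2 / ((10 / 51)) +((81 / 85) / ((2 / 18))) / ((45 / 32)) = 427422 / 425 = 1005.70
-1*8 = -8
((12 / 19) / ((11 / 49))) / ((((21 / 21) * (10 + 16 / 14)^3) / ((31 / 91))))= 74431 / 107446482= 0.00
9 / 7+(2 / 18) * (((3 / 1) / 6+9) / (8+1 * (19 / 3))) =2455 / 1806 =1.36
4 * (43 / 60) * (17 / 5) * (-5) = -731 / 15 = -48.73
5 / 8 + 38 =309 / 8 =38.62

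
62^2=3844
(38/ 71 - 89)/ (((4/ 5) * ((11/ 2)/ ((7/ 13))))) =-19985/ 1846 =-10.83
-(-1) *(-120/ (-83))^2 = 2.09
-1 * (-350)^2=-122500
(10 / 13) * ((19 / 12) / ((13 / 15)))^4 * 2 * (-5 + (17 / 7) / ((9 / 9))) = -3665278125 / 83169632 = -44.07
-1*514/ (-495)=514/ 495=1.04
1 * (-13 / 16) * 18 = -117 / 8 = -14.62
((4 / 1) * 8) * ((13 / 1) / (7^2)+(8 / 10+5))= 47552 / 245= 194.09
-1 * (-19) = 19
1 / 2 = 0.50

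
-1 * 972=-972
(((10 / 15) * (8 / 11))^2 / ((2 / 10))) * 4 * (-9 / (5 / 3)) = -3072 / 121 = -25.39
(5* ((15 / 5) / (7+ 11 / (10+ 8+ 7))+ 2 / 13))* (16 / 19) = 17960 / 7657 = 2.35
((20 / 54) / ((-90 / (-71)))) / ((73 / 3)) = 71 / 5913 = 0.01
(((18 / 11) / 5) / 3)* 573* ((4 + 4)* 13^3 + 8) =1099159.85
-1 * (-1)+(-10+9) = 0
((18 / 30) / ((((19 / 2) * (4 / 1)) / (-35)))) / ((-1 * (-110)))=-21 / 4180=-0.01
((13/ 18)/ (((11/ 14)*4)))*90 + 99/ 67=32663/ 1474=22.16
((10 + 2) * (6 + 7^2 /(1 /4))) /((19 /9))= 21816 /19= 1148.21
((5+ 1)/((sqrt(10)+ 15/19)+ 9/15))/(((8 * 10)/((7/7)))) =-1881/145652+ 5415 * sqrt(10)/582608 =0.02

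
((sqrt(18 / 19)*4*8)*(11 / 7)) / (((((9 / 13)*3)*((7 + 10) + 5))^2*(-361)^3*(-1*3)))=1352*sqrt(38) / 50175702325287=0.00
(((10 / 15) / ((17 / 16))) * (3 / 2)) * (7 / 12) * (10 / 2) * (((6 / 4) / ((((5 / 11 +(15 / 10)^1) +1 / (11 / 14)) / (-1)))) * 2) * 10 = -30800 / 1207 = -25.52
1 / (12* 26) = 1 / 312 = 0.00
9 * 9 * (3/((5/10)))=486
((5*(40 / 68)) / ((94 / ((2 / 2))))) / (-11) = -25 / 8789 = -0.00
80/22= 40/11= 3.64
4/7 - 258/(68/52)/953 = 41326/113407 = 0.36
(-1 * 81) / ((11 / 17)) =-1377 / 11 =-125.18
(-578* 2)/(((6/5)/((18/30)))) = -578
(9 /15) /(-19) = -3 /95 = -0.03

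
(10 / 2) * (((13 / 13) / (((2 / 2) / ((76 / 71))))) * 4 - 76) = -25460 / 71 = -358.59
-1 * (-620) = 620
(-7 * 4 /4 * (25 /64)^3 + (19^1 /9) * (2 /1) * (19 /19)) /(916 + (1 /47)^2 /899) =17827536138427 /4291739100905472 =0.00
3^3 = 27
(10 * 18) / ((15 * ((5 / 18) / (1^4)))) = 216 / 5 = 43.20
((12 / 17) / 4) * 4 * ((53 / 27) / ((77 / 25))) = 5300 / 11781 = 0.45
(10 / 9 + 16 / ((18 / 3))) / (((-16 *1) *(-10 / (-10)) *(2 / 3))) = -17 / 48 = -0.35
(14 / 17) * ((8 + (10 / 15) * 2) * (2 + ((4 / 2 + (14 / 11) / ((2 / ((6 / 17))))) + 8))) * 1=298704 / 3179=93.96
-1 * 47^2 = -2209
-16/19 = -0.84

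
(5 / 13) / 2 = 5 / 26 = 0.19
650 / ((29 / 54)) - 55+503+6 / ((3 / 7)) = 1672.34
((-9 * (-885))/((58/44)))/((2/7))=613305/29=21148.45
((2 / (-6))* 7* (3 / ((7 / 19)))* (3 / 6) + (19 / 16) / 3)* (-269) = 117553 / 48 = 2449.02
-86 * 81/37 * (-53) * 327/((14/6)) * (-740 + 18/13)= -3477683451276/3367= -1032873017.90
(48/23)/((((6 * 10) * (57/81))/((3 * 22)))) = 7128/2185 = 3.26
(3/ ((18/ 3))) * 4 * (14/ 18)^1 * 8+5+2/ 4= 323/ 18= 17.94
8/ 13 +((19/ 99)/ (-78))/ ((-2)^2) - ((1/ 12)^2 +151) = -9290627/ 61776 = -150.39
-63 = -63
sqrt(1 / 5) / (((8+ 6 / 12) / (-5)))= -2 * sqrt(5) / 17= -0.26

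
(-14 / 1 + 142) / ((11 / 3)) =384 / 11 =34.91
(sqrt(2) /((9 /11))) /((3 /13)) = 143 * sqrt(2) /27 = 7.49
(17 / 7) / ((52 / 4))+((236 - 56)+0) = 180.19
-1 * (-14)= 14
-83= -83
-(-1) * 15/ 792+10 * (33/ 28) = 21815/ 1848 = 11.80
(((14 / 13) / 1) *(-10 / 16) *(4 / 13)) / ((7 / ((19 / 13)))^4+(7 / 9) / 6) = -35186670 / 89424180547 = -0.00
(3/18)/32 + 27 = 5185/192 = 27.01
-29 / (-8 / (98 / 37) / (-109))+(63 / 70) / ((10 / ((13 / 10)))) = -1046.43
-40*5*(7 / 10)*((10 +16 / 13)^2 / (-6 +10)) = -746060 / 169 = -4414.56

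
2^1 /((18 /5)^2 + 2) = 25 /187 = 0.13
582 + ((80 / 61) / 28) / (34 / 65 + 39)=638433766 / 1096963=582.00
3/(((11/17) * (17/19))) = 57/11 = 5.18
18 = 18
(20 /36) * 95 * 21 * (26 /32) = 43225 /48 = 900.52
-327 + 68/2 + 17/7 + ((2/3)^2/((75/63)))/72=-2745851/9450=-290.57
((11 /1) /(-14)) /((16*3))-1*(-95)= 63829 /672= 94.98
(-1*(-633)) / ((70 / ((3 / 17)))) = 1899 / 1190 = 1.60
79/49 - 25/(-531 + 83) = 5231/3136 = 1.67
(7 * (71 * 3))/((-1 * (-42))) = 71/2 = 35.50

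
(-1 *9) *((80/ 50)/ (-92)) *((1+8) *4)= 5.63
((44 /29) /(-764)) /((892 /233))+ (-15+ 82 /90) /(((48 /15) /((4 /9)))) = -783322501 /400203828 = -1.96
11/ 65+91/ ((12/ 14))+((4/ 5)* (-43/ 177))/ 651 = 1592855167/ 14979510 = 106.34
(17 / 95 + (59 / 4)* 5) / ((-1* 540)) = -28093 / 205200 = -0.14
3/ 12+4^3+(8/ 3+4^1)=851/ 12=70.92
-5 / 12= -0.42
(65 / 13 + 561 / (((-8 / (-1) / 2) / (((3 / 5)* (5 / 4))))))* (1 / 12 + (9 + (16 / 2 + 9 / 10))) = 1902277 / 960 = 1981.54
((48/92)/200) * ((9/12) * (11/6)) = 33/9200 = 0.00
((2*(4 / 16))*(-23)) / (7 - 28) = 23 / 42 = 0.55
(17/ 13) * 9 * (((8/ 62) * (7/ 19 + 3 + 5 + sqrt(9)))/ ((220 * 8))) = 4131/ 421135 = 0.01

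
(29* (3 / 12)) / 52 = 29 / 208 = 0.14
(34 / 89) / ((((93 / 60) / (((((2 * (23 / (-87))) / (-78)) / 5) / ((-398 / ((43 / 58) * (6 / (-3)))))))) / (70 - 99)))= -67252 / 1862896113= -0.00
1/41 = 0.02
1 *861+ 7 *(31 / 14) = 1753 / 2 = 876.50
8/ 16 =1/ 2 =0.50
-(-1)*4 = 4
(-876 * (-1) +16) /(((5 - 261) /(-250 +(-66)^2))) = -457819 /32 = -14306.84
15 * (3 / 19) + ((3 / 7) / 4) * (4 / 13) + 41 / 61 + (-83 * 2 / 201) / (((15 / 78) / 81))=-344.78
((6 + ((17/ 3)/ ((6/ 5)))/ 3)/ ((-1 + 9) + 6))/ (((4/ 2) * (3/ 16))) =818/ 567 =1.44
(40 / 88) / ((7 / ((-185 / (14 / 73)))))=-67525 / 1078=-62.64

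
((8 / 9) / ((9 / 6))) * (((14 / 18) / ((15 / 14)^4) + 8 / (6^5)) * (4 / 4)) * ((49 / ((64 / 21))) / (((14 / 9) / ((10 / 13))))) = 52798627 / 18954000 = 2.79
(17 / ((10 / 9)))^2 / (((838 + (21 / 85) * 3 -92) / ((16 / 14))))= 795906 / 2221555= 0.36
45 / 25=1.80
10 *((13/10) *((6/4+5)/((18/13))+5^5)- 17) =1458577/36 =40516.03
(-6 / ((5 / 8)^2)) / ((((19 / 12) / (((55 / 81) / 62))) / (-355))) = 199936 / 5301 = 37.72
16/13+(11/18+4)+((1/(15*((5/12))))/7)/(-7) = 1673639/286650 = 5.84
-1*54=-54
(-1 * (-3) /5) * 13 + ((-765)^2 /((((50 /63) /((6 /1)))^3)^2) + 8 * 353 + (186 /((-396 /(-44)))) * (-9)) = 1066973657318331274 /9765625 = 109258102509.40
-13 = -13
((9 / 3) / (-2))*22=-33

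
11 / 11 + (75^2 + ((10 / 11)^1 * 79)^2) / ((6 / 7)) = 9133801 / 726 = 12580.99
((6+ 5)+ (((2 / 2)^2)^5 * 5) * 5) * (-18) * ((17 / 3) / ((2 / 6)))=-11016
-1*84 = -84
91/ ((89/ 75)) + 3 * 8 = 8961/ 89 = 100.69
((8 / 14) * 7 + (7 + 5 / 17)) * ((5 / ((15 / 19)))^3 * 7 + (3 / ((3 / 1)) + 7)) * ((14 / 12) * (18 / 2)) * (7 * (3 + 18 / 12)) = 6672624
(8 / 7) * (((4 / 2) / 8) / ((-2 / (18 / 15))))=-6 / 35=-0.17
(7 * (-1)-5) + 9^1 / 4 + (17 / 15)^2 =-7619 / 900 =-8.47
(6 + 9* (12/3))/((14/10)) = 30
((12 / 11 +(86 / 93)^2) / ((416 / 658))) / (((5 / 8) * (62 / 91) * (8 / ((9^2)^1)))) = 73.19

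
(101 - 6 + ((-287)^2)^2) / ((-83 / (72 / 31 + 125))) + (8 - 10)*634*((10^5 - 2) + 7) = -27105295167252 / 2573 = -10534510364.26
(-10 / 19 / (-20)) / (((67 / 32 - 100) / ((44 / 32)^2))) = -121 / 238108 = -0.00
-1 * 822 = -822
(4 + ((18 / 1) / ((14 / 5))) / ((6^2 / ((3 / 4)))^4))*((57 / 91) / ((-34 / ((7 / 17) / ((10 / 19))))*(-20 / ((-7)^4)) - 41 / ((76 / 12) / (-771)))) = 2044946379371 / 4074044090548224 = 0.00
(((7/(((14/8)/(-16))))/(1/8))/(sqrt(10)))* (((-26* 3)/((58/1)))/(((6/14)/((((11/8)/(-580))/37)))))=-8008* sqrt(10)/777925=-0.03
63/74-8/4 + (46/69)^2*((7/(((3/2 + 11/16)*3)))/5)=-52639/49950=-1.05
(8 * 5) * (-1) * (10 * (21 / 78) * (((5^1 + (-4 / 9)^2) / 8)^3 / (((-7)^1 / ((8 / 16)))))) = 1865461525 / 884317824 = 2.11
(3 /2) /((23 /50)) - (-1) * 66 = 1593 /23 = 69.26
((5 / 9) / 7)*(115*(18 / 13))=1150 / 91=12.64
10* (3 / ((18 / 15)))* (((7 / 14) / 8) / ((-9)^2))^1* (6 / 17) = 25 / 3672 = 0.01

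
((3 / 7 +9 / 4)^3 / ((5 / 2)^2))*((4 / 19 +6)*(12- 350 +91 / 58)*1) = -6424.72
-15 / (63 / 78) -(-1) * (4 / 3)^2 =-1058 / 63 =-16.79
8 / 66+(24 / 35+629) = 727427 / 1155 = 629.81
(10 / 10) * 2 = 2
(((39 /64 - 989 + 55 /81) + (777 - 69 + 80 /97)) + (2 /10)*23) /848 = -689623021 /2132075520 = -0.32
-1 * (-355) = 355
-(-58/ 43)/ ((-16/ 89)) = -2581/ 344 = -7.50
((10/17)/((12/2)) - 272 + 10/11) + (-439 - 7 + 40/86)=-17284799/24123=-716.53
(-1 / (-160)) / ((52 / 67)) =67 / 8320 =0.01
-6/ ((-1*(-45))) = -2/ 15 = -0.13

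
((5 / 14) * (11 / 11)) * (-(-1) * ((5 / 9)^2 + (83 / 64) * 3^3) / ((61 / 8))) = 915605 / 553392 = 1.65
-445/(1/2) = -890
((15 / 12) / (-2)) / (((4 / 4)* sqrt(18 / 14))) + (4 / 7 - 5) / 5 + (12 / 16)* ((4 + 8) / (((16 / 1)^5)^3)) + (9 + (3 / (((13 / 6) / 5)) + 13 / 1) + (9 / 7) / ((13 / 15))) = 15486041649879168585727 / 524579284596115374080 - 5* sqrt(7) / 24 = 28.97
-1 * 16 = -16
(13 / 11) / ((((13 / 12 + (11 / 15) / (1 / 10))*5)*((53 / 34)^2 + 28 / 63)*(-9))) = -180336 / 166122275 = -0.00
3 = 3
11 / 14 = 0.79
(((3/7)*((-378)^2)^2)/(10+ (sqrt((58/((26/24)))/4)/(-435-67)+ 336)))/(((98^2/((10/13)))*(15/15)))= 16007002920*sqrt(2262)/17844910768139+ 2780288351180640/1372685443703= 2025.48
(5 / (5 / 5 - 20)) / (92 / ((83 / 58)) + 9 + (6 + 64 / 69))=-28635 / 8728619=-0.00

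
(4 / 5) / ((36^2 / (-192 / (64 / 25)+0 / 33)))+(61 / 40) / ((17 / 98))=40139 / 4590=8.74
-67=-67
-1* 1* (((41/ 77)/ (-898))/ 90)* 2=41/ 3111570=0.00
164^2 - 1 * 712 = 26184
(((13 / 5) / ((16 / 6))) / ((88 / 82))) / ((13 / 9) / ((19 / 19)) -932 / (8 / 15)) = -14391 / 27657520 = -0.00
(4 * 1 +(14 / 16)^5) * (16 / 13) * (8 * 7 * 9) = 9316377 / 3328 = 2799.39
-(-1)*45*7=315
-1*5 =-5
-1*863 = -863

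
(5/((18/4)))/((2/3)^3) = 15/4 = 3.75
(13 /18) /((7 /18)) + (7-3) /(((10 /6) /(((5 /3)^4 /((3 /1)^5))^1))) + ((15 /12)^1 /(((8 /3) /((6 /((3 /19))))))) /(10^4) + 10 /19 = 68732522941 /27923616000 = 2.46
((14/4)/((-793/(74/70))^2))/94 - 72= -72.00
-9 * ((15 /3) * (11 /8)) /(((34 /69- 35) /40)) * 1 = 170775 /2381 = 71.72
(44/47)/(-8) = -11/94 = -0.12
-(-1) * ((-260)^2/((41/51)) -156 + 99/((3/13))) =3458793/41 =84360.80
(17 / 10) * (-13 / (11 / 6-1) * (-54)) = 35802 / 25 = 1432.08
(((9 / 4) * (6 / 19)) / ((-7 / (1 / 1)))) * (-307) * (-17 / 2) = -140913 / 532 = -264.87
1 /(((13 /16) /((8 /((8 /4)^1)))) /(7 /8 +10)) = 53.54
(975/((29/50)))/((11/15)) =731250/319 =2292.32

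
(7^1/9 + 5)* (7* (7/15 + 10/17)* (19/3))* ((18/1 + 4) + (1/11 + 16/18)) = 846483820/136323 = 6209.40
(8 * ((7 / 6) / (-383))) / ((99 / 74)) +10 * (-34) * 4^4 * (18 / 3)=-59405324312 / 113751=-522240.02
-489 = -489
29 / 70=0.41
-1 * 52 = -52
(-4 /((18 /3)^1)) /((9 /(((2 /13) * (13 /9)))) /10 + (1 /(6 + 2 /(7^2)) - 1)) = -2960 /14277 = -0.21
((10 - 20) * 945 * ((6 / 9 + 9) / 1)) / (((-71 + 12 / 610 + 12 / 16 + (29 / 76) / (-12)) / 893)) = 22691054988000 / 19544113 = 1161017.39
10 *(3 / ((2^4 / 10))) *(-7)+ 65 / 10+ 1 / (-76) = -124.76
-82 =-82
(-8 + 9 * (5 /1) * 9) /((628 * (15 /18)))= 1191 /1570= 0.76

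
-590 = -590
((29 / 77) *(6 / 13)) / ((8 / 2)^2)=87 / 8008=0.01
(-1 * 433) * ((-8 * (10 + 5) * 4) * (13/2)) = 1350960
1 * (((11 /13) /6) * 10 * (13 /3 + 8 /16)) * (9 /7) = 1595 /182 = 8.76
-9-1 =-10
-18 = -18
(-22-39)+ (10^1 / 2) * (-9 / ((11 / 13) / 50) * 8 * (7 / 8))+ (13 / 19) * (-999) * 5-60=-4629824 / 209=-22152.27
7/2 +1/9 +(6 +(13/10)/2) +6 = 2927/180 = 16.26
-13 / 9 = -1.44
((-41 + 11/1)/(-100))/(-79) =-3/790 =-0.00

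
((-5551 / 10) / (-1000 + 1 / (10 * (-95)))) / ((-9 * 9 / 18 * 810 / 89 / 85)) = -61374845 / 53273133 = -1.15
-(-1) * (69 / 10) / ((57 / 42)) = 483 / 95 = 5.08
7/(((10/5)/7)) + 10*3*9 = 589/2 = 294.50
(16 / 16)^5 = 1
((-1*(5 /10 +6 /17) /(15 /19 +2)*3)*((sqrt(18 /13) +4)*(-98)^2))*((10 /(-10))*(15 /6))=59532795*sqrt(26) /11713 +79377060 /901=114015.25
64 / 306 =32 / 153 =0.21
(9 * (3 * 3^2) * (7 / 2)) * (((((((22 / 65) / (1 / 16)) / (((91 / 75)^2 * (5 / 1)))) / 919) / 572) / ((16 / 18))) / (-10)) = -0.00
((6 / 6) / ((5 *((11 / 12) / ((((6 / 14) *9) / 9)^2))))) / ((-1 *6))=-0.01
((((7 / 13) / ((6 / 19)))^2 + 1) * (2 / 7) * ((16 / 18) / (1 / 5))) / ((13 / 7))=2.67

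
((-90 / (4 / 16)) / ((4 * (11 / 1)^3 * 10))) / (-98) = 9 / 130438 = 0.00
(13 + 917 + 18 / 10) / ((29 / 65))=60567 / 29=2088.52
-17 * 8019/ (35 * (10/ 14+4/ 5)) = -136323/ 53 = -2572.13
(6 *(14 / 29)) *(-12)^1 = -1008 / 29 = -34.76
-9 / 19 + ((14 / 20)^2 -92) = -174769 / 1900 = -91.98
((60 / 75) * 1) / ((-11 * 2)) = -2 / 55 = -0.04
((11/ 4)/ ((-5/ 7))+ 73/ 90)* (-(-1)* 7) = -3829/ 180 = -21.27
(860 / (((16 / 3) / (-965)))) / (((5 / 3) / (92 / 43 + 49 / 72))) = -8425415 / 32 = -263294.22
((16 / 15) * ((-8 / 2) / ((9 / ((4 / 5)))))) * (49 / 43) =-12544 / 29025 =-0.43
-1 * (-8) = 8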